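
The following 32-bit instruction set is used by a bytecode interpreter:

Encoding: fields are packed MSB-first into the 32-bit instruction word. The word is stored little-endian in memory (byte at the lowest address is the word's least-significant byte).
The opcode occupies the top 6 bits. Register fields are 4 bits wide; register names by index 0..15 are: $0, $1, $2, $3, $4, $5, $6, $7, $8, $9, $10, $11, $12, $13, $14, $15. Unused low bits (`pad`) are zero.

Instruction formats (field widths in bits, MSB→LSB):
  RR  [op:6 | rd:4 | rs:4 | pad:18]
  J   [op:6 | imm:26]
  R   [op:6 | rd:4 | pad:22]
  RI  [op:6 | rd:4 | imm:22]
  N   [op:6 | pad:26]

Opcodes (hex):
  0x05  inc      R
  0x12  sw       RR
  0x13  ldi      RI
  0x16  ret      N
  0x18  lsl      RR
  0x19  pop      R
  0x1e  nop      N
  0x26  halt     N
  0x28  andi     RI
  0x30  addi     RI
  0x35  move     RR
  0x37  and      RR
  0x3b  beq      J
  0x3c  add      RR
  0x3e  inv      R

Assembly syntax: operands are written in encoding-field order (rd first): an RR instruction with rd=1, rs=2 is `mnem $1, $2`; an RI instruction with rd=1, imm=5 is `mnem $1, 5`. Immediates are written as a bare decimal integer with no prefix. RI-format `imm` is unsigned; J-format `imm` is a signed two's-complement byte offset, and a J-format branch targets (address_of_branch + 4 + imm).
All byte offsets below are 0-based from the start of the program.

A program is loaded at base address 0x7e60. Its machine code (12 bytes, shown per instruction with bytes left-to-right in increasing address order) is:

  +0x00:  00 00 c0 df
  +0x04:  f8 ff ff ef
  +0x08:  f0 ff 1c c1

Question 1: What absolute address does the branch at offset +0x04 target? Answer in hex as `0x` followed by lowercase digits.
+0x04: f8 ff ff ef ⇒ word 0xeffffff8 (little)
  opcode bits[31:26]=0x3b: beq/J
  imm@[25:0]=0x3fffff8 (s26→-8) ⇒ -8
  target = base 0x7e60 + off 0x04 + 4 + imm -8 = 0x7e60

0x7e60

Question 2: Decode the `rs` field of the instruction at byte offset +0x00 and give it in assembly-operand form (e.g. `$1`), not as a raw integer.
$0

@+00  little-endian(00 00 c0 df) = 0xdfc00000
  op=0xdfc00000>>26=0x37 ⇒ and (RR)
  rd: (w>>22)&0xf=0xf → $15
  rs: (w>>18)&0xf=0x0 → $0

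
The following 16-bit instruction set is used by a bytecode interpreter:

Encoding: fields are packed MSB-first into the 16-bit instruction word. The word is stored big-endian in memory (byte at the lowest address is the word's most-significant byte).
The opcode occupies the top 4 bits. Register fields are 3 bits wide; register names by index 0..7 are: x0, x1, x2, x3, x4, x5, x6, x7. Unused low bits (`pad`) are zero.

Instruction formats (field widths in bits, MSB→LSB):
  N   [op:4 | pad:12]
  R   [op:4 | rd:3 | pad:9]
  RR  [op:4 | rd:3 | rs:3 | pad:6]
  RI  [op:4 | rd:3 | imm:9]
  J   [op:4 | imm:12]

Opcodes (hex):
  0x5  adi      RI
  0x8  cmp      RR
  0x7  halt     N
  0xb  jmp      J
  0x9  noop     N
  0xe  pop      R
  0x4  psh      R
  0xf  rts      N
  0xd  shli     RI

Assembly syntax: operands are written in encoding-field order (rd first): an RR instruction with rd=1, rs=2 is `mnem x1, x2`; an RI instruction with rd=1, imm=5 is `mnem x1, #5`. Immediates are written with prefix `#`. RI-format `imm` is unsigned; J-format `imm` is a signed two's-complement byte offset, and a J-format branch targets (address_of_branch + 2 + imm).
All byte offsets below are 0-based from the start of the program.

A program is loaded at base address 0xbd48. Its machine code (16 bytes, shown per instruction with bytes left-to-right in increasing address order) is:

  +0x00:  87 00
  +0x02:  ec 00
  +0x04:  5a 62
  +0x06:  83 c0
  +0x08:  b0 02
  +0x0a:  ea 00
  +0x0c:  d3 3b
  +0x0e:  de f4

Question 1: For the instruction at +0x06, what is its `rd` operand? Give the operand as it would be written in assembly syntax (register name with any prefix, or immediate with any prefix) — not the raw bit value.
[06] 83 c0 → 0x83c0
  op=0x83c0>>12=0x8 ⇒ cmp (RR)
  [11:9] rd=1 = x1
  [8:6] rs=7 = x7

x1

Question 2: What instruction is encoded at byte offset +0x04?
+0x04: 5a 62 ⇒ word 0x5a62 (big)
  opcode bits[15:12]=0x5: adi/RI
  [11:9] rd=5 = x5
  [8:0] imm=98 = #98

adi x5, #98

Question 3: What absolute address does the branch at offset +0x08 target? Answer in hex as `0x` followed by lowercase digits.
0xbd54

@+08  big-endian(b0 02) = 0xb002
  op=0xb002>>12=0xb ⇒ jmp (J)
  imm: (w>>0)&0xfff=0x2 → #2
  target = base 0xbd48 + off 0x08 + 2 + imm 2 = 0xbd54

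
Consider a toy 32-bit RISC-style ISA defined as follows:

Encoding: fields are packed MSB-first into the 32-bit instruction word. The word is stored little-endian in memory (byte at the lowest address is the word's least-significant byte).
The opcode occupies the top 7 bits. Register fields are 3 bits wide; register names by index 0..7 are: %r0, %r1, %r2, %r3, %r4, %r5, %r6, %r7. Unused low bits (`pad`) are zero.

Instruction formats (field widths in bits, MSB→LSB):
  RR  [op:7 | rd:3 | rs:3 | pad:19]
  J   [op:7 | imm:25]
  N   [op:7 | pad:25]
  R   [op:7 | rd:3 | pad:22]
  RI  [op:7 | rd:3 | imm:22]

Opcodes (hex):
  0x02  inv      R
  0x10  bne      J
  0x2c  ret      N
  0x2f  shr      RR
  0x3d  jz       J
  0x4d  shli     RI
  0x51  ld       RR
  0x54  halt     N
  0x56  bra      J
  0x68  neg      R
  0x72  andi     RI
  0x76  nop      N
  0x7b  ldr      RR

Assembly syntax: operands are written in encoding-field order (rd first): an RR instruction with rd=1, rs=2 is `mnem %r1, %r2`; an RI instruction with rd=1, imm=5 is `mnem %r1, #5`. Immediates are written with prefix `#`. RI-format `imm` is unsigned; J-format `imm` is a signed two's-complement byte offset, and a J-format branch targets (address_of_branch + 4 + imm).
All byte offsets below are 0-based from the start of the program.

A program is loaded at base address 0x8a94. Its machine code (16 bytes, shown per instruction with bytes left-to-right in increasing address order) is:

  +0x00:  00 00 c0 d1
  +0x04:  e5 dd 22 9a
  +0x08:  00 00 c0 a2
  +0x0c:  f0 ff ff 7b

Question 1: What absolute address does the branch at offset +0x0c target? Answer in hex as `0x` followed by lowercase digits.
+0x0c: f0 ff ff 7b ⇒ word 0x7bfffff0 (little)
  opcode bits[31:25]=0x3d: jz/J
  imm@[24:0]=0x1fffff0 (s25→-16) ⇒ #-16
  target = base 0x8a94 + off 0x0c + 4 + imm -16 = 0x8a94

0x8a94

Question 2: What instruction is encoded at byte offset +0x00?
neg %r7

[00] 00 00 c0 d1 → 0xd1c00000
  op=0xd1c00000>>25=0x68 ⇒ neg (R)
  [24:22] rd=7 = %r7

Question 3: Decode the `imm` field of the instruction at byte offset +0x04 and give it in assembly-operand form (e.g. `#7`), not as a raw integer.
#2285029

+0x04: e5 dd 22 9a ⇒ word 0x9a22dde5 (little)
  op=0x9a22dde5>>25=0x4d ⇒ shli (RI)
  rd: (w>>22)&0x7=0x0 → %r0
  imm: (w>>0)&0x3fffff=0x22dde5 → #2285029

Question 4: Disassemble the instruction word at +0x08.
ld %r3, %r0

@+08  little-endian(00 00 c0 a2) = 0xa2c00000
  opcode bits[31:25]=0x51: ld/RR
  rd: (w>>22)&0x7=0x3 → %r3
  rs: (w>>19)&0x7=0x0 → %r0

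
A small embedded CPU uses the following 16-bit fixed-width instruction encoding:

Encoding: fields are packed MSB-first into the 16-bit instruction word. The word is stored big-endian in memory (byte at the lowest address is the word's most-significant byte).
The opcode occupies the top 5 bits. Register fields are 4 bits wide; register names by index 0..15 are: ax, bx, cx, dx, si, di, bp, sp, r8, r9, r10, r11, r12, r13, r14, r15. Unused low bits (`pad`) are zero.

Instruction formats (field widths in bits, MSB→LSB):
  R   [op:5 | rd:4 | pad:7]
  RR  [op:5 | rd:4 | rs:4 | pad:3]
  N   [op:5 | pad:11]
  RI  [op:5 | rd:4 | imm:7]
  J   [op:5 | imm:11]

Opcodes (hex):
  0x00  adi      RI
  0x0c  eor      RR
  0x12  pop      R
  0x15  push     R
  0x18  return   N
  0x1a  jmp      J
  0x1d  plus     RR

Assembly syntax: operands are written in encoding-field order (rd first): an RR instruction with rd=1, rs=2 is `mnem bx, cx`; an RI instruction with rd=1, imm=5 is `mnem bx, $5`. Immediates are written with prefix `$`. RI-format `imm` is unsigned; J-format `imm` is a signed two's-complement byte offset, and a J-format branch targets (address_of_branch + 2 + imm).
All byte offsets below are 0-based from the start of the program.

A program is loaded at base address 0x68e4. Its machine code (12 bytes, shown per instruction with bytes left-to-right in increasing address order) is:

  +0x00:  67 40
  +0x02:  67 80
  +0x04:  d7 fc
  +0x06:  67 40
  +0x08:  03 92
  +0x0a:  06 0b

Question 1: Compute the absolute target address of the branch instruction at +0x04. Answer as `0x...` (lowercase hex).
0x68e6

[04] d7 fc → 0xd7fc
  opcode bits[15:11]=0x1a: jmp/J
  [10:0] imm=2044 (s11→-4) = $-4
  target = base 0x68e4 + off 0x04 + 2 + imm -4 = 0x68e6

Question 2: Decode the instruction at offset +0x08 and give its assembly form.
adi sp, $18

[08] 03 92 → 0x0392
  top 5b → 0x0 → adi [RI]
  rd: (w>>7)&0xf=0x7 → sp
  imm: (w>>0)&0x7f=0x12 → $18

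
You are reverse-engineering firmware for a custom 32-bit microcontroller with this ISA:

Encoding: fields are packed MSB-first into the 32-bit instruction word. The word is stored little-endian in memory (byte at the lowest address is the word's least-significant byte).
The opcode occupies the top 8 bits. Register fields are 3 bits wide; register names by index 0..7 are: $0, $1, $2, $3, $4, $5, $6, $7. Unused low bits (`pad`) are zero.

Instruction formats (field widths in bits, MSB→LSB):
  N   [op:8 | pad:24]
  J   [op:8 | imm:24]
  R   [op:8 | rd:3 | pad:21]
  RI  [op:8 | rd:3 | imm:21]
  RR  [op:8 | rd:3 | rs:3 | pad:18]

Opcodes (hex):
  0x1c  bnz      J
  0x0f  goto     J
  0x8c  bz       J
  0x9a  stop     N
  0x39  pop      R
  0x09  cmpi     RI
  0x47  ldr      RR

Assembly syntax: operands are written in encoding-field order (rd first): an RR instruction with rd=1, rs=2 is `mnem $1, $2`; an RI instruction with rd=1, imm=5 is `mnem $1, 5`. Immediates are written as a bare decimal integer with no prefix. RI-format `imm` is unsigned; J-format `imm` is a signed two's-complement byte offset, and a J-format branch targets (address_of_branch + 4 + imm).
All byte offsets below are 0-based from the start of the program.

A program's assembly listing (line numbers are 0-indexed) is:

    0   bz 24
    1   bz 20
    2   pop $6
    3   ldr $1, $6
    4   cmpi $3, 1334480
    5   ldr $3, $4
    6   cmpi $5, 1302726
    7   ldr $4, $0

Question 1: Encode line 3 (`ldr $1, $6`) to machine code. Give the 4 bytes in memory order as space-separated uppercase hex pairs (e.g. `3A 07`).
00 00 38 47

line 3 (ldr): pack op=0x47:8|rd=1:3|rs=6:3|pad=0:18 = 0x47380000; little→ 00 00 38 47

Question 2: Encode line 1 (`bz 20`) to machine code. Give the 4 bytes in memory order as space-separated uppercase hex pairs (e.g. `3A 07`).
L1: bz op=0x8c:8|imm=20:24 ⇒ 0x8c000014 ⇒ little 14 00 00 8c

14 00 00 8C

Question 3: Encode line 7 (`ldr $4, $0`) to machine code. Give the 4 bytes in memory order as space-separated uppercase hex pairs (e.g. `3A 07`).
L7: ldr op=0x47:8|rd=4:3|rs=0:3|pad=0:18 ⇒ 0x47800000 ⇒ little 00 00 80 47

00 00 80 47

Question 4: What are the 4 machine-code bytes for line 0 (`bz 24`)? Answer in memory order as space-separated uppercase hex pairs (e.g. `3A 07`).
line 0 (bz): pack op=0x8c:8|imm=24:24 = 0x8c000018; little→ 18 00 00 8c

18 00 00 8C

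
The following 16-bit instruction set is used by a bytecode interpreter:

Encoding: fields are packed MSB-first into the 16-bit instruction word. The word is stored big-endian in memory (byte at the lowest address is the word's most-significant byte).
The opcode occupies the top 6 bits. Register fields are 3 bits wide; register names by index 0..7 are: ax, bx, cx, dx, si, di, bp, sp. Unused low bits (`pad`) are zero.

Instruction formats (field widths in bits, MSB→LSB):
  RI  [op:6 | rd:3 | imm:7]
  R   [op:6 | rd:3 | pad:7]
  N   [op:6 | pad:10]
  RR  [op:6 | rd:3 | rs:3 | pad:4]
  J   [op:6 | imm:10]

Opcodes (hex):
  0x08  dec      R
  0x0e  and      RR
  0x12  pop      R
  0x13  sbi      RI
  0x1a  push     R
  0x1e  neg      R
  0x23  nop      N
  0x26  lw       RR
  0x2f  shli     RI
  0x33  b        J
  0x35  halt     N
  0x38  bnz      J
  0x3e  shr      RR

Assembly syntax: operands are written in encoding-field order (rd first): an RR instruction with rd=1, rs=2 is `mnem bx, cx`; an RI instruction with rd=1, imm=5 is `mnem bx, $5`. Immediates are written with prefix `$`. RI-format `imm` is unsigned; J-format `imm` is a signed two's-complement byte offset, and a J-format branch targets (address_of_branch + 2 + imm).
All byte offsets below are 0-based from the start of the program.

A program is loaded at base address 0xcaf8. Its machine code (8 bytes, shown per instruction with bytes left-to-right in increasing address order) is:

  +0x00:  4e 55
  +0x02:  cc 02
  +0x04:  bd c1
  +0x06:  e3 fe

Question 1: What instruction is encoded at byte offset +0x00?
sbi si, $85

+0x00: 4e 55 ⇒ word 0x4e55 (big)
  opcode bits[15:10]=0x13: sbi/RI
  [9:7] rd=4 = si
  [6:0] imm=85 = $85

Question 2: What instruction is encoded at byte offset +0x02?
off 0x02: read cc 02 as big → 0xcc02
  top 6b → 0x33 → b [J]
  imm@[9:0]=0x2 ⇒ $2

b $2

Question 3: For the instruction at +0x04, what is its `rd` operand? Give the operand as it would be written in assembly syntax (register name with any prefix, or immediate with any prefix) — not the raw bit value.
dx

[04] bd c1 → 0xbdc1
  opcode bits[15:10]=0x2f: shli/RI
  rd@[9:7]=0x3 ⇒ dx
  imm@[6:0]=0x41 ⇒ $65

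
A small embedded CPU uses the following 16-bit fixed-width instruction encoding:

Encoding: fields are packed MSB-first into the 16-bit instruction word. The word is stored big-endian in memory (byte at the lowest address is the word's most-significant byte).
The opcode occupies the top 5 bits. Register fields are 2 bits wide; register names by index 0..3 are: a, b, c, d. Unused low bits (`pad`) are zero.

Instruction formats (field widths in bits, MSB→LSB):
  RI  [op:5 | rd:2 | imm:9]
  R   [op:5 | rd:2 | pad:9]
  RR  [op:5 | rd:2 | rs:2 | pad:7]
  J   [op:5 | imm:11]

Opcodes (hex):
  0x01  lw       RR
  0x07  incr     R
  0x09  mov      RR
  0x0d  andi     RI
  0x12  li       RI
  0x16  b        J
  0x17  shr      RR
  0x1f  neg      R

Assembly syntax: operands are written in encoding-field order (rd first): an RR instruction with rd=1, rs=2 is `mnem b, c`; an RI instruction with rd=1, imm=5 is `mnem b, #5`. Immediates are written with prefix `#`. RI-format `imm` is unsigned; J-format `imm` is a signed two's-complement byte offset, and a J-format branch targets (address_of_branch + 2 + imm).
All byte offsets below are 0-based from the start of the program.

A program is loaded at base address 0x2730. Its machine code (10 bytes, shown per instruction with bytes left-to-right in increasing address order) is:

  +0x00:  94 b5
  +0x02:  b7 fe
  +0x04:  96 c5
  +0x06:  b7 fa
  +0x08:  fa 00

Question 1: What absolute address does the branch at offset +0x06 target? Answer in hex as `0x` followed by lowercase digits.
0x2732

[06] b7 fa → 0xb7fa
  top 5b → 0x16 → b [J]
  imm@[10:0]=0x7fa (s11→-6) ⇒ #-6
  target = base 0x2730 + off 0x06 + 2 + imm -6 = 0x2732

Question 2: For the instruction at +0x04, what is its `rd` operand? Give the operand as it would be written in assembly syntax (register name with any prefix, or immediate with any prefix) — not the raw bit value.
off 0x04: read 96 c5 as big → 0x96c5
  op=0x96c5>>11=0x12 ⇒ li (RI)
  rd: (w>>9)&0x3=0x3 → d
  imm: (w>>0)&0x1ff=0xc5 → #197

d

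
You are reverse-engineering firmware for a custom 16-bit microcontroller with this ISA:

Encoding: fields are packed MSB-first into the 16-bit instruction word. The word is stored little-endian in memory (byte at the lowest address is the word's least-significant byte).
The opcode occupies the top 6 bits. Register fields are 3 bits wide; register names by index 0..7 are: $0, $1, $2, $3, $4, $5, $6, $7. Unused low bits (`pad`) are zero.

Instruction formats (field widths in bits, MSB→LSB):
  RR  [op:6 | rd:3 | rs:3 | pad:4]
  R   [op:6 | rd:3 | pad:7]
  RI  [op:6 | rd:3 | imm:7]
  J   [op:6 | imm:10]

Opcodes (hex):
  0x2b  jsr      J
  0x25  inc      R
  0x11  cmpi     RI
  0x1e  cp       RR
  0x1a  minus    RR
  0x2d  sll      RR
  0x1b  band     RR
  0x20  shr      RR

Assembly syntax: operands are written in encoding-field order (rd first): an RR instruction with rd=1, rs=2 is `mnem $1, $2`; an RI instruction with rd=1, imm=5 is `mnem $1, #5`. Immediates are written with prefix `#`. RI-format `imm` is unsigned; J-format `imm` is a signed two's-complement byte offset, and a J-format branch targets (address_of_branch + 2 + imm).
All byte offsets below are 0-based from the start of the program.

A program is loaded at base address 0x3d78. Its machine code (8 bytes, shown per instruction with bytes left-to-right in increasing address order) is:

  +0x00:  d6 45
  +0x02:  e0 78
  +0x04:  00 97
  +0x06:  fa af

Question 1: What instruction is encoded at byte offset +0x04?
+0x04: 00 97 ⇒ word 0x9700 (little)
  top 6b → 0x25 → inc [R]
  [9:7] rd=6 = $6

inc $6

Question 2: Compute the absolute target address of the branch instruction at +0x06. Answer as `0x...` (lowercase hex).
off 0x06: read fa af as little → 0xaffa
  top 6b → 0x2b → jsr [J]
  imm: (w>>0)&0x3ff=0x3fa (s10→-6) → #-6
  target = base 0x3d78 + off 0x06 + 2 + imm -6 = 0x3d7a

0x3d7a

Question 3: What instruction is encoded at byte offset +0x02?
cp $1, $6

[02] e0 78 → 0x78e0
  op=0x78e0>>10=0x1e ⇒ cp (RR)
  rd@[9:7]=0x1 ⇒ $1
  rs@[6:4]=0x6 ⇒ $6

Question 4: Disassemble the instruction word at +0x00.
[00] d6 45 → 0x45d6
  op=0x45d6>>10=0x11 ⇒ cmpi (RI)
  rd: (w>>7)&0x7=0x3 → $3
  imm: (w>>0)&0x7f=0x56 → #86

cmpi $3, #86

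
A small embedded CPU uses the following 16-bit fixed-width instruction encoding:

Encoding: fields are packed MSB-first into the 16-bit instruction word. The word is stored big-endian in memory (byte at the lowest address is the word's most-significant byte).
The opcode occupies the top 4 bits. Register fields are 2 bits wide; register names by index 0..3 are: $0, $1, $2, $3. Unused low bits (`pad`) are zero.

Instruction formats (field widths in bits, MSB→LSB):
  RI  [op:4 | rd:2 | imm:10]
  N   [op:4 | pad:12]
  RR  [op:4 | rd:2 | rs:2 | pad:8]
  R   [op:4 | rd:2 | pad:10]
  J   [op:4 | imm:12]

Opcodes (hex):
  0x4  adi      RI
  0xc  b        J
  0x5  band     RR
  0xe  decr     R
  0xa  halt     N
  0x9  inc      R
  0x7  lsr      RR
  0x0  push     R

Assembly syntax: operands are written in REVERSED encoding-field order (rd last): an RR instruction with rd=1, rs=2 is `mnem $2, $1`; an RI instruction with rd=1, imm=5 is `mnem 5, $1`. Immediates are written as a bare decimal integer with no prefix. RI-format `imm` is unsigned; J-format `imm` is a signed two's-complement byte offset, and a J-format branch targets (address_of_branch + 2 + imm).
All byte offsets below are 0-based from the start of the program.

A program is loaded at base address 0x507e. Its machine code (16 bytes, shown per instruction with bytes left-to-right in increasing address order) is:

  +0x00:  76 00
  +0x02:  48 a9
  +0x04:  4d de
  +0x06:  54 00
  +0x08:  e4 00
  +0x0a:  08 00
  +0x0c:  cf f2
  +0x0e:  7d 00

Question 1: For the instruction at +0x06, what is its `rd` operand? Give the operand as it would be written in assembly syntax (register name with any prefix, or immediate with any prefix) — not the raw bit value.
$1

off 0x06: read 54 00 as big → 0x5400
  opcode bits[15:12]=0x5: band/RR
  rd@[11:10]=0x1 ⇒ $1
  rs@[9:8]=0x0 ⇒ $0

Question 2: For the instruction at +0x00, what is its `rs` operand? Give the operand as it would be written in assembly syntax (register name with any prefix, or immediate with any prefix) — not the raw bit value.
$2

[00] 76 00 → 0x7600
  op=0x7600>>12=0x7 ⇒ lsr (RR)
  rd: (w>>10)&0x3=0x1 → $1
  rs: (w>>8)&0x3=0x2 → $2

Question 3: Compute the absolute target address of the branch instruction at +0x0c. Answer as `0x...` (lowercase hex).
+0x0c: cf f2 ⇒ word 0xcff2 (big)
  top 4b → 0xc → b [J]
  imm: (w>>0)&0xfff=0xff2 (s12→-14) → -14
  target = base 0x507e + off 0x0c + 2 + imm -14 = 0x507e

0x507e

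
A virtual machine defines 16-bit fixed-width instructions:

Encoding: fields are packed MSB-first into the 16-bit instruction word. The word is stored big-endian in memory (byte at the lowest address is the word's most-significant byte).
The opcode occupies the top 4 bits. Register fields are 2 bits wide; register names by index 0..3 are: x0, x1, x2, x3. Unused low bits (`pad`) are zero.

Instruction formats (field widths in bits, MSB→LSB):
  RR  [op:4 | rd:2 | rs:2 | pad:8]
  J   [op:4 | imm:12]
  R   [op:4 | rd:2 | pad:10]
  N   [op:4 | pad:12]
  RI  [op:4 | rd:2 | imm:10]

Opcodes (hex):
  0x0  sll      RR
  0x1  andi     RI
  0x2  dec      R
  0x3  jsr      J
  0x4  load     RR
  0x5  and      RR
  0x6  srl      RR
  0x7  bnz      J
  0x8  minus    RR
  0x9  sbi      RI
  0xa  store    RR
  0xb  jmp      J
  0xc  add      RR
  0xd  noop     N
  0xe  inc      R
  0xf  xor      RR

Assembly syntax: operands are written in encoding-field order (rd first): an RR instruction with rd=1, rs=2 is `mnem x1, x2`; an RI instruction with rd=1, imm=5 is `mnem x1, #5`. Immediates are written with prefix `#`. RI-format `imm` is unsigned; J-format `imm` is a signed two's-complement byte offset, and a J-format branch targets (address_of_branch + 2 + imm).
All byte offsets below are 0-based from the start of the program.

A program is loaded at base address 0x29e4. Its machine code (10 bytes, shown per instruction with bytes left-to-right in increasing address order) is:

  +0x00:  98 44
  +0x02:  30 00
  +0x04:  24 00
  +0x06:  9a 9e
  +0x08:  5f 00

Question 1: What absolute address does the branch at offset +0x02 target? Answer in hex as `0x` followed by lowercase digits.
0x29e8

off 0x02: read 30 00 as big → 0x3000
  op=0x3000>>12=0x3 ⇒ jsr (J)
  [11:0] imm=0 = #0
  target = base 0x29e4 + off 0x02 + 2 + imm 0 = 0x29e8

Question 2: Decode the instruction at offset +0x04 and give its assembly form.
dec x1

+0x04: 24 00 ⇒ word 0x2400 (big)
  top 4b → 0x2 → dec [R]
  [11:10] rd=1 = x1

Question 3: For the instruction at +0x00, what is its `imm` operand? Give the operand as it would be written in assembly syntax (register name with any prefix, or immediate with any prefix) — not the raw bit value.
@+00  big-endian(98 44) = 0x9844
  opcode bits[15:12]=0x9: sbi/RI
  [11:10] rd=2 = x2
  [9:0] imm=68 = #68

#68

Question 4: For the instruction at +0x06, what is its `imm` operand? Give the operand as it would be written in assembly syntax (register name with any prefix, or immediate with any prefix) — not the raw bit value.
+0x06: 9a 9e ⇒ word 0x9a9e (big)
  op=0x9a9e>>12=0x9 ⇒ sbi (RI)
  [11:10] rd=2 = x2
  [9:0] imm=670 = #670

#670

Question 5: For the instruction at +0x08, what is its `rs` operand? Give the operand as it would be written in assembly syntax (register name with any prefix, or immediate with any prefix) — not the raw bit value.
off 0x08: read 5f 00 as big → 0x5f00
  top 4b → 0x5 → and [RR]
  rd: (w>>10)&0x3=0x3 → x3
  rs: (w>>8)&0x3=0x3 → x3

x3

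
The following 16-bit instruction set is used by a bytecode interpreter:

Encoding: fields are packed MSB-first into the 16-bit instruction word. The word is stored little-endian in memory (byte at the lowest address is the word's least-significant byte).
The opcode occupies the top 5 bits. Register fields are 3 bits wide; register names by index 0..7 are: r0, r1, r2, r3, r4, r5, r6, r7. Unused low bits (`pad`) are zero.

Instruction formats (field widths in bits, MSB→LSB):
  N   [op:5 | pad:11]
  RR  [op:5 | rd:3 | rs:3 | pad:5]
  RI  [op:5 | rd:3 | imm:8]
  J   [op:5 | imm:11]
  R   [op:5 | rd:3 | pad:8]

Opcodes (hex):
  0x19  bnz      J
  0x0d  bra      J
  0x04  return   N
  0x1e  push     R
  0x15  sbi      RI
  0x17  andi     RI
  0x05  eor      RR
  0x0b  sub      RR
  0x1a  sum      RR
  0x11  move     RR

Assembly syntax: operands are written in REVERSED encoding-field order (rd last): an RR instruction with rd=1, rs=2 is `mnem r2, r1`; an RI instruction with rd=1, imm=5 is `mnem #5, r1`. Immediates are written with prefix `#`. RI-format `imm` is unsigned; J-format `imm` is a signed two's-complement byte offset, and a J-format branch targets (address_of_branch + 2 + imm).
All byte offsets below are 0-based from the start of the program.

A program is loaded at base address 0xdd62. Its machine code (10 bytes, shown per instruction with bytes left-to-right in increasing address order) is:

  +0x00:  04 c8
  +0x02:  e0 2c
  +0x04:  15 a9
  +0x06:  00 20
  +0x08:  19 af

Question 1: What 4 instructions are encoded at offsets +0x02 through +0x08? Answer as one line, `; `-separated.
eor r7, r4; sbi #21, r1; return; sbi #25, r7

@+02  little-endian(e0 2c) = 0x2ce0
  opcode bits[15:11]=0x5: eor/RR
  [10:8] rd=4 = r4
  [7:5] rs=7 = r7
@+04  little-endian(15 a9) = 0xa915
  opcode bits[15:11]=0x15: sbi/RI
  [10:8] rd=1 = r1
  [7:0] imm=21 = #21
@+06  little-endian(00 20) = 0x2000
  opcode bits[15:11]=0x4: return/N
@+08  little-endian(19 af) = 0xaf19
  opcode bits[15:11]=0x15: sbi/RI
  [10:8] rd=7 = r7
  [7:0] imm=25 = #25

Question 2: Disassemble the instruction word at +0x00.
@+00  little-endian(04 c8) = 0xc804
  top 5b → 0x19 → bnz [J]
  imm: (w>>0)&0x7ff=0x4 → #4

bnz #4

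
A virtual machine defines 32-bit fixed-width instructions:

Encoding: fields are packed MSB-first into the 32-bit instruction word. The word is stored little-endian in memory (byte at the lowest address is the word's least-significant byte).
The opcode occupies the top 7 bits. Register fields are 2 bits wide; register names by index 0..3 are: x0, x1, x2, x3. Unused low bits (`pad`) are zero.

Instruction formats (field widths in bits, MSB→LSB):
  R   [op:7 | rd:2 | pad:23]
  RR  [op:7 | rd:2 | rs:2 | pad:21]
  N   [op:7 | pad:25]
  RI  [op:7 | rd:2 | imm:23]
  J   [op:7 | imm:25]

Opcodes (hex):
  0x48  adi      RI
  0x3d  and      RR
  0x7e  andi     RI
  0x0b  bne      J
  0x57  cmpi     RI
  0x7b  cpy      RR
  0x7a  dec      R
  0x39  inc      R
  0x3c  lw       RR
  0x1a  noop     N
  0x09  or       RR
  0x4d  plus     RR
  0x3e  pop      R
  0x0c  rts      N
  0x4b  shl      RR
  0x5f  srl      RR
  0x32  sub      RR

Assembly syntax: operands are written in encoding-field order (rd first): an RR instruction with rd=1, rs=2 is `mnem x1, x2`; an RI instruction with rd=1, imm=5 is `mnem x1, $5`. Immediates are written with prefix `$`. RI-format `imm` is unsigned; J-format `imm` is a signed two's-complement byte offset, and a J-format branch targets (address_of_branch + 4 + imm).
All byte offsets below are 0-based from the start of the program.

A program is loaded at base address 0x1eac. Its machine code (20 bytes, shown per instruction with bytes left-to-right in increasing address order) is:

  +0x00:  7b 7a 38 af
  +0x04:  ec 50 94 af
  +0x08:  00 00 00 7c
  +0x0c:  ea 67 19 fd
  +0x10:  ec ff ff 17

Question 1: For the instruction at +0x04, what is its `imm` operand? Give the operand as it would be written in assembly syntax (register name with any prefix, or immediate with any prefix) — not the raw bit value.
off 0x04: read ec 50 94 af as little → 0xaf9450ec
  op=0xaf9450ec>>25=0x57 ⇒ cmpi (RI)
  rd: (w>>23)&0x3=0x3 → x3
  imm: (w>>0)&0x7fffff=0x1450ec → $1331436

$1331436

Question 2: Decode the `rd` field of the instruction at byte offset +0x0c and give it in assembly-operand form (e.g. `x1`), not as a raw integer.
@+0c  little-endian(ea 67 19 fd) = 0xfd1967ea
  top 7b → 0x7e → andi [RI]
  rd@[24:23]=0x2 ⇒ x2
  imm@[22:0]=0x1967ea ⇒ $1665002

x2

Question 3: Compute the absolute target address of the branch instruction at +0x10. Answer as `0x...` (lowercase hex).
[10] ec ff ff 17 → 0x17ffffec
  top 7b → 0xb → bne [J]
  imm: (w>>0)&0x1ffffff=0x1ffffec (s25→-20) → $-20
  target = base 0x1eac + off 0x10 + 4 + imm -20 = 0x1eac

0x1eac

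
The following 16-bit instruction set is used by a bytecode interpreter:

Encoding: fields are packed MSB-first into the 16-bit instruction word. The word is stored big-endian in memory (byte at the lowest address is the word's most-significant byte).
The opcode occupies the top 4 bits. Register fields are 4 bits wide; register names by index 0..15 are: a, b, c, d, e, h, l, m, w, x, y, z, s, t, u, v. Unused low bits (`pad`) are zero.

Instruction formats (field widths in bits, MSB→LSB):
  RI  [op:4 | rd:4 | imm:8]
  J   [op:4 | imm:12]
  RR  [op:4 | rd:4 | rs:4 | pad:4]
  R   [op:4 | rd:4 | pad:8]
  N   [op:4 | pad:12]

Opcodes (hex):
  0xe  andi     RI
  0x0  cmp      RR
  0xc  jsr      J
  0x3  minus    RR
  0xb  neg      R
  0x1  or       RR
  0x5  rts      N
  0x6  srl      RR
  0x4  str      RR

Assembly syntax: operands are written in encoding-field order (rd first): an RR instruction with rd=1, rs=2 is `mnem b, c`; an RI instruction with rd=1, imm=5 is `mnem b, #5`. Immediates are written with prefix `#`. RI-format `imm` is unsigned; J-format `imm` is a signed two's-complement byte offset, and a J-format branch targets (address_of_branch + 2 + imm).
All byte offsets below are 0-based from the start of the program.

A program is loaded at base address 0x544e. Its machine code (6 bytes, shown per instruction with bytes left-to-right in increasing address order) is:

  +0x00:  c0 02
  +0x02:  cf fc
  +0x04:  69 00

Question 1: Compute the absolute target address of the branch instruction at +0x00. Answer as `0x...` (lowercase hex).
+0x00: c0 02 ⇒ word 0xc002 (big)
  op=0xc002>>12=0xc ⇒ jsr (J)
  [11:0] imm=2 = #2
  target = base 0x544e + off 0x00 + 2 + imm 2 = 0x5452

0x5452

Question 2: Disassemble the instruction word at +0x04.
srl x, a

[04] 69 00 → 0x6900
  op=0x6900>>12=0x6 ⇒ srl (RR)
  [11:8] rd=9 = x
  [7:4] rs=0 = a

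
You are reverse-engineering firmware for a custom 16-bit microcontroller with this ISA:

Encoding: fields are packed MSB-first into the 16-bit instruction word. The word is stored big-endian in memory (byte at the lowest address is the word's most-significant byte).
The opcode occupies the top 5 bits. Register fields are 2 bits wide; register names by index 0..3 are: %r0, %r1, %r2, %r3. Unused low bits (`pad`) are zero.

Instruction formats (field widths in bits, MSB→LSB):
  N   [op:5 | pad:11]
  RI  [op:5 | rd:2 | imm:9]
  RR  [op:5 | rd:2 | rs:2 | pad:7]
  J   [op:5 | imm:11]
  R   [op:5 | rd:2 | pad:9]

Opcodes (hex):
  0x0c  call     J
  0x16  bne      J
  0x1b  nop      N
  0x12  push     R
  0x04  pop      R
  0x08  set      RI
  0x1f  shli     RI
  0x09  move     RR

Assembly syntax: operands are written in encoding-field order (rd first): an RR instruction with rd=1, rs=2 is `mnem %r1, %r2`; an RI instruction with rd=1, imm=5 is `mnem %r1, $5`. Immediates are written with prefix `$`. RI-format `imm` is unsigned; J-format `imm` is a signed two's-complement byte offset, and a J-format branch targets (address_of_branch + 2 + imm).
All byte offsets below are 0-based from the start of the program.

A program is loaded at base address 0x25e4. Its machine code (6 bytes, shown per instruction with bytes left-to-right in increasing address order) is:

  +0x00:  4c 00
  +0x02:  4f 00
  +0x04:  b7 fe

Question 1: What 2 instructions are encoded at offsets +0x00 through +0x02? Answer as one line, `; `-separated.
move %r2, %r0; move %r3, %r2

off 0x00: read 4c 00 as big → 0x4c00
  op=0x4c00>>11=0x9 ⇒ move (RR)
  rd@[10:9]=0x2 ⇒ %r2
  rs@[8:7]=0x0 ⇒ %r0
off 0x02: read 4f 00 as big → 0x4f00
  op=0x4f00>>11=0x9 ⇒ move (RR)
  rd@[10:9]=0x3 ⇒ %r3
  rs@[8:7]=0x2 ⇒ %r2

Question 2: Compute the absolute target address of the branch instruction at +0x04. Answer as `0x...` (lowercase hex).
@+04  big-endian(b7 fe) = 0xb7fe
  op=0xb7fe>>11=0x16 ⇒ bne (J)
  [10:0] imm=2046 (s11→-2) = $-2
  target = base 0x25e4 + off 0x04 + 2 + imm -2 = 0x25e8

0x25e8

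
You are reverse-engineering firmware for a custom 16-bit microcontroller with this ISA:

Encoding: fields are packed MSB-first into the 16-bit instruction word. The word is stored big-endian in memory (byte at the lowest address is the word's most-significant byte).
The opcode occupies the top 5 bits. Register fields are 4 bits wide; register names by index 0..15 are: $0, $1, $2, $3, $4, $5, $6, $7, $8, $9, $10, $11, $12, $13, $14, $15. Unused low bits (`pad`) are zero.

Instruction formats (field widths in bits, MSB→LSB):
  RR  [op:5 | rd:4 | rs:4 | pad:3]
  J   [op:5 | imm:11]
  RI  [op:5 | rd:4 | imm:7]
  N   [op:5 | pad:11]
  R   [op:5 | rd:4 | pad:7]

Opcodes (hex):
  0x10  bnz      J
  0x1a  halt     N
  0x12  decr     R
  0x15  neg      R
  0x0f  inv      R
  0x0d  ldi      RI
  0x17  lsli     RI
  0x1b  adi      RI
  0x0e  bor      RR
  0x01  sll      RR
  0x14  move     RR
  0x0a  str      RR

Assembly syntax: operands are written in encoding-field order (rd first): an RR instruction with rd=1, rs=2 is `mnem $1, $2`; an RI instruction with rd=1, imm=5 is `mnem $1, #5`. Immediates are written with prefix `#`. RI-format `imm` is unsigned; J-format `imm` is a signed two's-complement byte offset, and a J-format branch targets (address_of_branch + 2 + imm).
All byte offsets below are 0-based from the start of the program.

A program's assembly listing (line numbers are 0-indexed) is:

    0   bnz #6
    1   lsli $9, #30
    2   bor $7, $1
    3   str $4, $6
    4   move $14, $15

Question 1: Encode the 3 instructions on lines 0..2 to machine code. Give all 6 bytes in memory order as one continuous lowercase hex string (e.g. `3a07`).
line 0 (bnz): pack op=0x10:5|imm=6:11 = 0x8006; big→ 80 06
line 1 (lsli): pack op=0x17:5|rd=9:4|imm=30:7 = 0xbc9e; big→ bc 9e
line 2 (bor): pack op=0xe:5|rd=7:4|rs=1:4|pad=0:3 = 0x7388; big→ 73 88

8006bc9e7388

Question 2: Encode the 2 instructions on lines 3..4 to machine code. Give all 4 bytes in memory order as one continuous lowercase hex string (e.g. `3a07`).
L3: str op=0xa:5|rd=4:4|rs=6:4|pad=0:3 ⇒ 0x5230 ⇒ big 52 30
L4: move op=0x14:5|rd=14:4|rs=15:4|pad=0:3 ⇒ 0xa778 ⇒ big a7 78

5230a778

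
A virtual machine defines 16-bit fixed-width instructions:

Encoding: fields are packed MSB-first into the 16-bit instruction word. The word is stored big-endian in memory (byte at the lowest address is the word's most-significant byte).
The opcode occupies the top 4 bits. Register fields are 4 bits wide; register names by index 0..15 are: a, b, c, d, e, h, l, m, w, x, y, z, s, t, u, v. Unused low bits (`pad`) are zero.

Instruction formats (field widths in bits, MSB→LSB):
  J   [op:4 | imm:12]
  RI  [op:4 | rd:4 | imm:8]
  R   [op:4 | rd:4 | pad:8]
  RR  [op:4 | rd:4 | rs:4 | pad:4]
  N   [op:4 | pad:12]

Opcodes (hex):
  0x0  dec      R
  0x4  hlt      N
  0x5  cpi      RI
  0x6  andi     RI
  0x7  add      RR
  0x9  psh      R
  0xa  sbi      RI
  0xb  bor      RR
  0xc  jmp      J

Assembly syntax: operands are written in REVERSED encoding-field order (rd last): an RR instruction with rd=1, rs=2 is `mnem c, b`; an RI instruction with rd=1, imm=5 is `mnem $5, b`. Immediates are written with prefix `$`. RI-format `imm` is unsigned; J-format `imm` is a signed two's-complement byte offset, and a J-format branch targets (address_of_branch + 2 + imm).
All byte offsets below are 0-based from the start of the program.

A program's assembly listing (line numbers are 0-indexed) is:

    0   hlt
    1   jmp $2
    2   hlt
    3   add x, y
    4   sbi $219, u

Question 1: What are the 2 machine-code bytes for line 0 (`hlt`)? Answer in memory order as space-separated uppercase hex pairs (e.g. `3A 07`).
L0: hlt op=0x4:4|pad=0:12 ⇒ 0x4000 ⇒ big 40 00

40 00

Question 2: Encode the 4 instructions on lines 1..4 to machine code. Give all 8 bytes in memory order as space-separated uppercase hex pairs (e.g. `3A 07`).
line 1 (jmp): pack op=0xc:4|imm=2:12 = 0xc002; big→ c0 02
line 2 (hlt): pack op=0x4:4|pad=0:12 = 0x4000; big→ 40 00
line 3 (add): pack op=0x7:4|rd=10:4|rs=9:4|pad=0:4 = 0x7a90; big→ 7a 90
line 4 (sbi): pack op=0xa:4|rd=14:4|imm=219:8 = 0xaedb; big→ ae db

C0 02 40 00 7A 90 AE DB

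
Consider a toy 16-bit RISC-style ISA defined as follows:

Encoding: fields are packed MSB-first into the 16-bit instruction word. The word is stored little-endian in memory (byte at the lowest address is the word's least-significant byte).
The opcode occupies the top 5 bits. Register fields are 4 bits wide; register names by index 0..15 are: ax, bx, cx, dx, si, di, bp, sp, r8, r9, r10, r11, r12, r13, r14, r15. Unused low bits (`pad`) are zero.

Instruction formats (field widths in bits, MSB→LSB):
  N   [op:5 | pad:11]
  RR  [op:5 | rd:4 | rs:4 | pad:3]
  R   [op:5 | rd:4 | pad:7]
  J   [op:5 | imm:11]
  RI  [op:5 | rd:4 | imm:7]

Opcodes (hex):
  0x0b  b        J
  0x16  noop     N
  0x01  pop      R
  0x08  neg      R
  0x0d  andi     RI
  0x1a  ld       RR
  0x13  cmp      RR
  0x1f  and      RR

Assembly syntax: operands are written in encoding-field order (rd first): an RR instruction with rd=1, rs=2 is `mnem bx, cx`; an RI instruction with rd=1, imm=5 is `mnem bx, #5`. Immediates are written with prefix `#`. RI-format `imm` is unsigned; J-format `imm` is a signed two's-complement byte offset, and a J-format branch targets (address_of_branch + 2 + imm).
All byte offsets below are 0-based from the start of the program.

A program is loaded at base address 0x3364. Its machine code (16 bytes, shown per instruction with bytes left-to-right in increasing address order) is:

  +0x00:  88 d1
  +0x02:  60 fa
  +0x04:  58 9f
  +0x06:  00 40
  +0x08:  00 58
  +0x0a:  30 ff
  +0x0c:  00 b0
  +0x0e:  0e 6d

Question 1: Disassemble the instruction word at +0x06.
[06] 00 40 → 0x4000
  opcode bits[15:11]=0x8: neg/R
  rd@[10:7]=0x0 ⇒ ax

neg ax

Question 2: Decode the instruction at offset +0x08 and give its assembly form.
[08] 00 58 → 0x5800
  op=0x5800>>11=0xb ⇒ b (J)
  imm@[10:0]=0x0 ⇒ #0

b #0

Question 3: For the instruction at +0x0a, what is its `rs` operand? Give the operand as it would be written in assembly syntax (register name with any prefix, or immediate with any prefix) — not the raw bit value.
[0a] 30 ff → 0xff30
  opcode bits[15:11]=0x1f: and/RR
  [10:7] rd=14 = r14
  [6:3] rs=6 = bp

bp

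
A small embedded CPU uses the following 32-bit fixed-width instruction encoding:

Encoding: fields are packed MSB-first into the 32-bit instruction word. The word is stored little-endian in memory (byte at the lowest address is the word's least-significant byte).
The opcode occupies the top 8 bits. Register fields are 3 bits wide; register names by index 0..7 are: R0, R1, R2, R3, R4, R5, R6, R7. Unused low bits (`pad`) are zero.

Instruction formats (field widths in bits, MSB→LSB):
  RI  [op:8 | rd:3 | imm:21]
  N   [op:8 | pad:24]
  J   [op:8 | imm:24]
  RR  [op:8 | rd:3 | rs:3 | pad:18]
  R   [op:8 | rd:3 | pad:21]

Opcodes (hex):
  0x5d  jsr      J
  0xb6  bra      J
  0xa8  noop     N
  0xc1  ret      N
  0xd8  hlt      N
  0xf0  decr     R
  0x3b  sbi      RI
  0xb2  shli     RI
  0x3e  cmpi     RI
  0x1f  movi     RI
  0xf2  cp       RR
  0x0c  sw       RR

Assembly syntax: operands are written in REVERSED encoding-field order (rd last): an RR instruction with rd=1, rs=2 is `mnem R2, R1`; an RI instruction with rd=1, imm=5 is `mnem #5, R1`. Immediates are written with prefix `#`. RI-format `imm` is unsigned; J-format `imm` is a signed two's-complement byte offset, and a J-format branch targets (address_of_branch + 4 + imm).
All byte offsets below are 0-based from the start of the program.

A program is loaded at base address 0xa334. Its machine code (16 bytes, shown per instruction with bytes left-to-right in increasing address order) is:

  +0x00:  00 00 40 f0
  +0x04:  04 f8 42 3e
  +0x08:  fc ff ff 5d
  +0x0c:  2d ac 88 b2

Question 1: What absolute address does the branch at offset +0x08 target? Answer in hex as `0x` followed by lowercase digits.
@+08  little-endian(fc ff ff 5d) = 0x5dfffffc
  opcode bits[31:24]=0x5d: jsr/J
  [23:0] imm=16777212 (s24→-4) = #-4
  target = base 0xa334 + off 0x08 + 4 + imm -4 = 0xa33c

0xa33c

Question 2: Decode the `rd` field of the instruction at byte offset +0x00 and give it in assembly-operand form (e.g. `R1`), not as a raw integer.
off 0x00: read 00 00 40 f0 as little → 0xf0400000
  op=0xf0400000>>24=0xf0 ⇒ decr (R)
  [23:21] rd=2 = R2

R2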